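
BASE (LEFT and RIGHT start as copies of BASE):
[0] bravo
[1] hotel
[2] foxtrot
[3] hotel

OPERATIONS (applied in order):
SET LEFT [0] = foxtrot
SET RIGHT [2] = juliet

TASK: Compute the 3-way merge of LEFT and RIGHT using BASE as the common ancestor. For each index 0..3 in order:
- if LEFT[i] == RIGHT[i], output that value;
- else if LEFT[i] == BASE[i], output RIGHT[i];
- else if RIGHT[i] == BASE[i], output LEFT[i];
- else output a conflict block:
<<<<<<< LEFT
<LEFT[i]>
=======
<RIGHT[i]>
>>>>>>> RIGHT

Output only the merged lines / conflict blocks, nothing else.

Final LEFT:  [foxtrot, hotel, foxtrot, hotel]
Final RIGHT: [bravo, hotel, juliet, hotel]
i=0: L=foxtrot, R=bravo=BASE -> take LEFT -> foxtrot
i=1: L=hotel R=hotel -> agree -> hotel
i=2: L=foxtrot=BASE, R=juliet -> take RIGHT -> juliet
i=3: L=hotel R=hotel -> agree -> hotel

Answer: foxtrot
hotel
juliet
hotel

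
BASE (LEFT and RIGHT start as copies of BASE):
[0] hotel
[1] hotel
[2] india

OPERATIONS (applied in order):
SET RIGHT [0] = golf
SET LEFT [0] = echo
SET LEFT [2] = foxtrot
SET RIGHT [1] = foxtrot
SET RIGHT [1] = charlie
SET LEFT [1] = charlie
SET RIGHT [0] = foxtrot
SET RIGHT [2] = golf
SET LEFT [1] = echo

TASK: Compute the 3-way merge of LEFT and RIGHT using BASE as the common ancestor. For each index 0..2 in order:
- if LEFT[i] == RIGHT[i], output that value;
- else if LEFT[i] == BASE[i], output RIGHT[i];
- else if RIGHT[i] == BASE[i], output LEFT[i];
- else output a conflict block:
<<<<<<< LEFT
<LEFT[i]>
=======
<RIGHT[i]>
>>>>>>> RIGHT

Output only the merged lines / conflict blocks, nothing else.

Answer: <<<<<<< LEFT
echo
=======
foxtrot
>>>>>>> RIGHT
<<<<<<< LEFT
echo
=======
charlie
>>>>>>> RIGHT
<<<<<<< LEFT
foxtrot
=======
golf
>>>>>>> RIGHT

Derivation:
Final LEFT:  [echo, echo, foxtrot]
Final RIGHT: [foxtrot, charlie, golf]
i=0: BASE=hotel L=echo R=foxtrot all differ -> CONFLICT
i=1: BASE=hotel L=echo R=charlie all differ -> CONFLICT
i=2: BASE=india L=foxtrot R=golf all differ -> CONFLICT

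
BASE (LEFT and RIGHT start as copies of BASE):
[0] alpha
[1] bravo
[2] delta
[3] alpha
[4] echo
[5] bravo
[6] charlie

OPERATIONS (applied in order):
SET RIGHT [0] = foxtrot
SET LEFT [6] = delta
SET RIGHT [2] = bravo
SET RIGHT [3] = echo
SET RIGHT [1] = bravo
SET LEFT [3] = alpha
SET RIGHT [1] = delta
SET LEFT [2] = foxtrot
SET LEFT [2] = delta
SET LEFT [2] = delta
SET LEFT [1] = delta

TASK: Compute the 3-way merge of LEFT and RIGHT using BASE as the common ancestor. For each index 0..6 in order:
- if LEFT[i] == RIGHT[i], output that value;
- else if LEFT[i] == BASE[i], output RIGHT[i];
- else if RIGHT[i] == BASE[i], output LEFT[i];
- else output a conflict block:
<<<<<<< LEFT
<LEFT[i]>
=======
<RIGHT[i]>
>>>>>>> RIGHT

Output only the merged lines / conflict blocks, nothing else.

Answer: foxtrot
delta
bravo
echo
echo
bravo
delta

Derivation:
Final LEFT:  [alpha, delta, delta, alpha, echo, bravo, delta]
Final RIGHT: [foxtrot, delta, bravo, echo, echo, bravo, charlie]
i=0: L=alpha=BASE, R=foxtrot -> take RIGHT -> foxtrot
i=1: L=delta R=delta -> agree -> delta
i=2: L=delta=BASE, R=bravo -> take RIGHT -> bravo
i=3: L=alpha=BASE, R=echo -> take RIGHT -> echo
i=4: L=echo R=echo -> agree -> echo
i=5: L=bravo R=bravo -> agree -> bravo
i=6: L=delta, R=charlie=BASE -> take LEFT -> delta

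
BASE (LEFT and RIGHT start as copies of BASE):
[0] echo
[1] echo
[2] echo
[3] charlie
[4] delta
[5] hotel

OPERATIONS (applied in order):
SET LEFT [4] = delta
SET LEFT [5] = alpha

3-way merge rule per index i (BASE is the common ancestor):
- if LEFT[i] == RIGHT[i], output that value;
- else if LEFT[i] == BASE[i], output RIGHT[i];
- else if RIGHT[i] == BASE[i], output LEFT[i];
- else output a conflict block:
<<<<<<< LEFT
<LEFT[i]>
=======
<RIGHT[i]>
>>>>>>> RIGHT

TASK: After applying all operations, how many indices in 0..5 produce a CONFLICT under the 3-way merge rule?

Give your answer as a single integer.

Answer: 0

Derivation:
Final LEFT:  [echo, echo, echo, charlie, delta, alpha]
Final RIGHT: [echo, echo, echo, charlie, delta, hotel]
i=0: L=echo R=echo -> agree -> echo
i=1: L=echo R=echo -> agree -> echo
i=2: L=echo R=echo -> agree -> echo
i=3: L=charlie R=charlie -> agree -> charlie
i=4: L=delta R=delta -> agree -> delta
i=5: L=alpha, R=hotel=BASE -> take LEFT -> alpha
Conflict count: 0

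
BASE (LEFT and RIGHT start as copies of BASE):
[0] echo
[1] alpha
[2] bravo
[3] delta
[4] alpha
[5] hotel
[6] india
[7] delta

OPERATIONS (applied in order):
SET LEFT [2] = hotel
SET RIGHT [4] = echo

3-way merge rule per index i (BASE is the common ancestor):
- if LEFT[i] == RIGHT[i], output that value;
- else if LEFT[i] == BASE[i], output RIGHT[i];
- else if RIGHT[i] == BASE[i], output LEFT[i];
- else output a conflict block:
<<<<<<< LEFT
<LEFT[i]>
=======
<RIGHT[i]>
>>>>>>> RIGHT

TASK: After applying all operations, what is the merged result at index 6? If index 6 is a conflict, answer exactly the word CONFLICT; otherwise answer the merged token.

Final LEFT:  [echo, alpha, hotel, delta, alpha, hotel, india, delta]
Final RIGHT: [echo, alpha, bravo, delta, echo, hotel, india, delta]
i=0: L=echo R=echo -> agree -> echo
i=1: L=alpha R=alpha -> agree -> alpha
i=2: L=hotel, R=bravo=BASE -> take LEFT -> hotel
i=3: L=delta R=delta -> agree -> delta
i=4: L=alpha=BASE, R=echo -> take RIGHT -> echo
i=5: L=hotel R=hotel -> agree -> hotel
i=6: L=india R=india -> agree -> india
i=7: L=delta R=delta -> agree -> delta
Index 6 -> india

Answer: india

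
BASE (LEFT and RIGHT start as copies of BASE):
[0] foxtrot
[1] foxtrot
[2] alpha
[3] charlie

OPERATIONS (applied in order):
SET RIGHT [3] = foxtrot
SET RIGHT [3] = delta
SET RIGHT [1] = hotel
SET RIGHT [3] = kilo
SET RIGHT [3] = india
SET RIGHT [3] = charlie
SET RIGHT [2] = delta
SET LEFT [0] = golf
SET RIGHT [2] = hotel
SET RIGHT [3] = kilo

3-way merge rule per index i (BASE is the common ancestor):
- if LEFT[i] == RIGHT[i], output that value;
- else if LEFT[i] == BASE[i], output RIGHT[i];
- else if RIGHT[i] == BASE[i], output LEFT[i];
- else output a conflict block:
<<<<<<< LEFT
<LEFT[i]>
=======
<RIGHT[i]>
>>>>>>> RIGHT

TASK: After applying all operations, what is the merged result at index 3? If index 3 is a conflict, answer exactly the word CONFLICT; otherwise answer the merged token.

Final LEFT:  [golf, foxtrot, alpha, charlie]
Final RIGHT: [foxtrot, hotel, hotel, kilo]
i=0: L=golf, R=foxtrot=BASE -> take LEFT -> golf
i=1: L=foxtrot=BASE, R=hotel -> take RIGHT -> hotel
i=2: L=alpha=BASE, R=hotel -> take RIGHT -> hotel
i=3: L=charlie=BASE, R=kilo -> take RIGHT -> kilo
Index 3 -> kilo

Answer: kilo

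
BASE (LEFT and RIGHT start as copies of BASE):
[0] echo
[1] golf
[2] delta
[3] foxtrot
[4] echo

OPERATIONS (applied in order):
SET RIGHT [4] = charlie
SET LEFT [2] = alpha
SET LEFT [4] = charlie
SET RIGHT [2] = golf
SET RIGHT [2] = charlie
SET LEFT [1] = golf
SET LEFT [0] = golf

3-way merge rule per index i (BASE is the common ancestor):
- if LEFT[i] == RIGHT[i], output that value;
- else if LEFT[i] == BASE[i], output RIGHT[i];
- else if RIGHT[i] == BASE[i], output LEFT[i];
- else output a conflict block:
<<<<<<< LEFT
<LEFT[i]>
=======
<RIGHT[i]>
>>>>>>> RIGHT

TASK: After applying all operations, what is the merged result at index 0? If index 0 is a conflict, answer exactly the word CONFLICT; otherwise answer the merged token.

Final LEFT:  [golf, golf, alpha, foxtrot, charlie]
Final RIGHT: [echo, golf, charlie, foxtrot, charlie]
i=0: L=golf, R=echo=BASE -> take LEFT -> golf
i=1: L=golf R=golf -> agree -> golf
i=2: BASE=delta L=alpha R=charlie all differ -> CONFLICT
i=3: L=foxtrot R=foxtrot -> agree -> foxtrot
i=4: L=charlie R=charlie -> agree -> charlie
Index 0 -> golf

Answer: golf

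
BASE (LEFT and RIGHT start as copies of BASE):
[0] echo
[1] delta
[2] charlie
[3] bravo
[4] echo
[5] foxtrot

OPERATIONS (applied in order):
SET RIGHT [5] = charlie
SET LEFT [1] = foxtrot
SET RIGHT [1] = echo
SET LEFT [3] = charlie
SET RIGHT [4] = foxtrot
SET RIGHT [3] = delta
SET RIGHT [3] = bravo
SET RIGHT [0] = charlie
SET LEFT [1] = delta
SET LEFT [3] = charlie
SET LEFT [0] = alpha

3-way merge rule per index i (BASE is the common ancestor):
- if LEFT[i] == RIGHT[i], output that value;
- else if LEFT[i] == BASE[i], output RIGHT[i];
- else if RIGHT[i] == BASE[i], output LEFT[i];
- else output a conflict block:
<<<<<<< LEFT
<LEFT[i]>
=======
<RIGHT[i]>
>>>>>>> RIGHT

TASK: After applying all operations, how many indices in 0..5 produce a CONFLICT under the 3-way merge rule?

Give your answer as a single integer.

Final LEFT:  [alpha, delta, charlie, charlie, echo, foxtrot]
Final RIGHT: [charlie, echo, charlie, bravo, foxtrot, charlie]
i=0: BASE=echo L=alpha R=charlie all differ -> CONFLICT
i=1: L=delta=BASE, R=echo -> take RIGHT -> echo
i=2: L=charlie R=charlie -> agree -> charlie
i=3: L=charlie, R=bravo=BASE -> take LEFT -> charlie
i=4: L=echo=BASE, R=foxtrot -> take RIGHT -> foxtrot
i=5: L=foxtrot=BASE, R=charlie -> take RIGHT -> charlie
Conflict count: 1

Answer: 1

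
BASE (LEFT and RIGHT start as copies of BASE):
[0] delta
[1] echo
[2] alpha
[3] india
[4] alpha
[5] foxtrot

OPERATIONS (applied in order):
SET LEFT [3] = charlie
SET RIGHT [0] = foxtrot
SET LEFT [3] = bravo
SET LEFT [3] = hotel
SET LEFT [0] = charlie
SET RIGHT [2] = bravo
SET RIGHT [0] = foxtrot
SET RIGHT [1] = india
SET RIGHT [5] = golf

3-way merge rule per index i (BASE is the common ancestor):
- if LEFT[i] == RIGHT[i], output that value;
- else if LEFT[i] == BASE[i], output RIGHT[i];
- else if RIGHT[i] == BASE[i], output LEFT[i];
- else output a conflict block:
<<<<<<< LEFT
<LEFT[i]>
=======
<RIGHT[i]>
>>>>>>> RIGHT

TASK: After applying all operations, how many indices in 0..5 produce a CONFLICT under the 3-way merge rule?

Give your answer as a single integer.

Answer: 1

Derivation:
Final LEFT:  [charlie, echo, alpha, hotel, alpha, foxtrot]
Final RIGHT: [foxtrot, india, bravo, india, alpha, golf]
i=0: BASE=delta L=charlie R=foxtrot all differ -> CONFLICT
i=1: L=echo=BASE, R=india -> take RIGHT -> india
i=2: L=alpha=BASE, R=bravo -> take RIGHT -> bravo
i=3: L=hotel, R=india=BASE -> take LEFT -> hotel
i=4: L=alpha R=alpha -> agree -> alpha
i=5: L=foxtrot=BASE, R=golf -> take RIGHT -> golf
Conflict count: 1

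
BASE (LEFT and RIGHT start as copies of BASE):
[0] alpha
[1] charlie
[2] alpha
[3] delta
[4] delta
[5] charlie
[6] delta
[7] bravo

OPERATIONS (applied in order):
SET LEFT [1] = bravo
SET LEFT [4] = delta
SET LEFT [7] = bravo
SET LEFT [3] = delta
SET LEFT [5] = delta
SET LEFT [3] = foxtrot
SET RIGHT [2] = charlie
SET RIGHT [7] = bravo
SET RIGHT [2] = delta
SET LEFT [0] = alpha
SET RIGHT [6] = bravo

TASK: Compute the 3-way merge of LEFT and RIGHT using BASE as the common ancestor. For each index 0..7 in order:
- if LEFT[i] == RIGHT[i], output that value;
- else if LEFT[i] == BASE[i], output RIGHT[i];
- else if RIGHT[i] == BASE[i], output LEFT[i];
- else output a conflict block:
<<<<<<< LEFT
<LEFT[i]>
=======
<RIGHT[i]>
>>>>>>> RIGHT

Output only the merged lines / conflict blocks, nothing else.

Answer: alpha
bravo
delta
foxtrot
delta
delta
bravo
bravo

Derivation:
Final LEFT:  [alpha, bravo, alpha, foxtrot, delta, delta, delta, bravo]
Final RIGHT: [alpha, charlie, delta, delta, delta, charlie, bravo, bravo]
i=0: L=alpha R=alpha -> agree -> alpha
i=1: L=bravo, R=charlie=BASE -> take LEFT -> bravo
i=2: L=alpha=BASE, R=delta -> take RIGHT -> delta
i=3: L=foxtrot, R=delta=BASE -> take LEFT -> foxtrot
i=4: L=delta R=delta -> agree -> delta
i=5: L=delta, R=charlie=BASE -> take LEFT -> delta
i=6: L=delta=BASE, R=bravo -> take RIGHT -> bravo
i=7: L=bravo R=bravo -> agree -> bravo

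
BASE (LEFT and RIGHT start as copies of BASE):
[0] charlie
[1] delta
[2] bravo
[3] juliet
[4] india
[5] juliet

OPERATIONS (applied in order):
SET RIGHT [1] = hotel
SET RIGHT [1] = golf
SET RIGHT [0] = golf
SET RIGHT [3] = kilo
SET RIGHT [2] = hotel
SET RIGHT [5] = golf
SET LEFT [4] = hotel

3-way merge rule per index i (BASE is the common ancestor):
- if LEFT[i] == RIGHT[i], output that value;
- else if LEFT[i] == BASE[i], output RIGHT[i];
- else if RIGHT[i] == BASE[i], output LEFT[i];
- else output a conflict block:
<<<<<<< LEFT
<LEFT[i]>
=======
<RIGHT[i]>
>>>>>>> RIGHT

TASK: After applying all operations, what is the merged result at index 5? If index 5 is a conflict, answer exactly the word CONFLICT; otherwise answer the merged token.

Final LEFT:  [charlie, delta, bravo, juliet, hotel, juliet]
Final RIGHT: [golf, golf, hotel, kilo, india, golf]
i=0: L=charlie=BASE, R=golf -> take RIGHT -> golf
i=1: L=delta=BASE, R=golf -> take RIGHT -> golf
i=2: L=bravo=BASE, R=hotel -> take RIGHT -> hotel
i=3: L=juliet=BASE, R=kilo -> take RIGHT -> kilo
i=4: L=hotel, R=india=BASE -> take LEFT -> hotel
i=5: L=juliet=BASE, R=golf -> take RIGHT -> golf
Index 5 -> golf

Answer: golf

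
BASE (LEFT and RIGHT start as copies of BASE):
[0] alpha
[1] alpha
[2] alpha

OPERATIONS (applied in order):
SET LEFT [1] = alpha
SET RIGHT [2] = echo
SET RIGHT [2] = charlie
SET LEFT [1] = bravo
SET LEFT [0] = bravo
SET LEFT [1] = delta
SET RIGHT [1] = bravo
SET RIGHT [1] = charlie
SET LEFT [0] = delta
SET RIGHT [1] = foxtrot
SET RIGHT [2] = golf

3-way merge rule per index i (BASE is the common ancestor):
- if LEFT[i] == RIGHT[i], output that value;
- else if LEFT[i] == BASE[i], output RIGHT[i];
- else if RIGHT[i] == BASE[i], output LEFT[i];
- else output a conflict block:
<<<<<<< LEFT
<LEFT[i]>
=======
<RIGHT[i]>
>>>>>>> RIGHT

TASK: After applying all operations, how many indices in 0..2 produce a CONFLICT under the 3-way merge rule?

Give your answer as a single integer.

Final LEFT:  [delta, delta, alpha]
Final RIGHT: [alpha, foxtrot, golf]
i=0: L=delta, R=alpha=BASE -> take LEFT -> delta
i=1: BASE=alpha L=delta R=foxtrot all differ -> CONFLICT
i=2: L=alpha=BASE, R=golf -> take RIGHT -> golf
Conflict count: 1

Answer: 1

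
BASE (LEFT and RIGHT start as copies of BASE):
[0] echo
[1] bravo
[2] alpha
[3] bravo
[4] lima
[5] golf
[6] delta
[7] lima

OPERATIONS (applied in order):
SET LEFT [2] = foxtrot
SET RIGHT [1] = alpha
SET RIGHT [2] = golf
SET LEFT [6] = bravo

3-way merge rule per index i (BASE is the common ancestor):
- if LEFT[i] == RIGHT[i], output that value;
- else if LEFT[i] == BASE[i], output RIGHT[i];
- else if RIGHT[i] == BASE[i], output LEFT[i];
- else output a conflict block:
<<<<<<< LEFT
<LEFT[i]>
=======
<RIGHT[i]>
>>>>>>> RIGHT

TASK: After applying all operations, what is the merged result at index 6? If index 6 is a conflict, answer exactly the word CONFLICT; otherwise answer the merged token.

Answer: bravo

Derivation:
Final LEFT:  [echo, bravo, foxtrot, bravo, lima, golf, bravo, lima]
Final RIGHT: [echo, alpha, golf, bravo, lima, golf, delta, lima]
i=0: L=echo R=echo -> agree -> echo
i=1: L=bravo=BASE, R=alpha -> take RIGHT -> alpha
i=2: BASE=alpha L=foxtrot R=golf all differ -> CONFLICT
i=3: L=bravo R=bravo -> agree -> bravo
i=4: L=lima R=lima -> agree -> lima
i=5: L=golf R=golf -> agree -> golf
i=6: L=bravo, R=delta=BASE -> take LEFT -> bravo
i=7: L=lima R=lima -> agree -> lima
Index 6 -> bravo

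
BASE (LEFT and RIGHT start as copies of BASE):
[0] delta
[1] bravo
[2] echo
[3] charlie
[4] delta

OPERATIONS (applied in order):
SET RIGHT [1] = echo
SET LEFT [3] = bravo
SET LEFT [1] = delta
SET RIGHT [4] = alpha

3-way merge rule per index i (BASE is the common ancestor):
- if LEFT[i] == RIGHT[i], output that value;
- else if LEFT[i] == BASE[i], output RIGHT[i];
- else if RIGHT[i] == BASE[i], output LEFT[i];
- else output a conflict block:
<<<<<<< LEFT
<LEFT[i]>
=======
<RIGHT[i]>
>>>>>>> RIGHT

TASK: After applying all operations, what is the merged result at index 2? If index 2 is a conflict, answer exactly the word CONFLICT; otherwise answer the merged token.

Answer: echo

Derivation:
Final LEFT:  [delta, delta, echo, bravo, delta]
Final RIGHT: [delta, echo, echo, charlie, alpha]
i=0: L=delta R=delta -> agree -> delta
i=1: BASE=bravo L=delta R=echo all differ -> CONFLICT
i=2: L=echo R=echo -> agree -> echo
i=3: L=bravo, R=charlie=BASE -> take LEFT -> bravo
i=4: L=delta=BASE, R=alpha -> take RIGHT -> alpha
Index 2 -> echo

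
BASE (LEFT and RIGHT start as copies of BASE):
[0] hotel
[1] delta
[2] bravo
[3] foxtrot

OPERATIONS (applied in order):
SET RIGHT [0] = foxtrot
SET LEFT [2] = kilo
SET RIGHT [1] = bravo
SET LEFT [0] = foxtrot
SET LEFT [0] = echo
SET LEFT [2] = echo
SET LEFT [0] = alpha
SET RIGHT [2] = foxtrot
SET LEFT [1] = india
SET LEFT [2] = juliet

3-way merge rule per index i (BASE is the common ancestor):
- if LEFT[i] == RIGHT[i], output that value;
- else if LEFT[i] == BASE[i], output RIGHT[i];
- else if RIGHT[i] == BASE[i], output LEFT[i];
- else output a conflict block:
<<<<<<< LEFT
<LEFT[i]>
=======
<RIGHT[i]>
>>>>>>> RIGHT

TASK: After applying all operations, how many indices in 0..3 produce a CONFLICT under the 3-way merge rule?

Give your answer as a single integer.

Final LEFT:  [alpha, india, juliet, foxtrot]
Final RIGHT: [foxtrot, bravo, foxtrot, foxtrot]
i=0: BASE=hotel L=alpha R=foxtrot all differ -> CONFLICT
i=1: BASE=delta L=india R=bravo all differ -> CONFLICT
i=2: BASE=bravo L=juliet R=foxtrot all differ -> CONFLICT
i=3: L=foxtrot R=foxtrot -> agree -> foxtrot
Conflict count: 3

Answer: 3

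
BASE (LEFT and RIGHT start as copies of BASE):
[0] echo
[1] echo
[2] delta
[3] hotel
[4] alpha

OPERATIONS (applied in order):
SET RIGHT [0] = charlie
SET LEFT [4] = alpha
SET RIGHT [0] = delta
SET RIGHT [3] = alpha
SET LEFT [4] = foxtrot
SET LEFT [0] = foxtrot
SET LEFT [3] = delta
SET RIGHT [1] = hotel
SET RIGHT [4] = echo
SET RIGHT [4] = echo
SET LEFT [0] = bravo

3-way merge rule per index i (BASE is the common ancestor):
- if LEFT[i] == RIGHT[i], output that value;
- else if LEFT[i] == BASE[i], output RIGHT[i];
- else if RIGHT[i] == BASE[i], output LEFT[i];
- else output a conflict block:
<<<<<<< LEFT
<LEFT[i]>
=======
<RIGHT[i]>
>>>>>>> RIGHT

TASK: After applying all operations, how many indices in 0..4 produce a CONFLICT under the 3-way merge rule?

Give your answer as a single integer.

Answer: 3

Derivation:
Final LEFT:  [bravo, echo, delta, delta, foxtrot]
Final RIGHT: [delta, hotel, delta, alpha, echo]
i=0: BASE=echo L=bravo R=delta all differ -> CONFLICT
i=1: L=echo=BASE, R=hotel -> take RIGHT -> hotel
i=2: L=delta R=delta -> agree -> delta
i=3: BASE=hotel L=delta R=alpha all differ -> CONFLICT
i=4: BASE=alpha L=foxtrot R=echo all differ -> CONFLICT
Conflict count: 3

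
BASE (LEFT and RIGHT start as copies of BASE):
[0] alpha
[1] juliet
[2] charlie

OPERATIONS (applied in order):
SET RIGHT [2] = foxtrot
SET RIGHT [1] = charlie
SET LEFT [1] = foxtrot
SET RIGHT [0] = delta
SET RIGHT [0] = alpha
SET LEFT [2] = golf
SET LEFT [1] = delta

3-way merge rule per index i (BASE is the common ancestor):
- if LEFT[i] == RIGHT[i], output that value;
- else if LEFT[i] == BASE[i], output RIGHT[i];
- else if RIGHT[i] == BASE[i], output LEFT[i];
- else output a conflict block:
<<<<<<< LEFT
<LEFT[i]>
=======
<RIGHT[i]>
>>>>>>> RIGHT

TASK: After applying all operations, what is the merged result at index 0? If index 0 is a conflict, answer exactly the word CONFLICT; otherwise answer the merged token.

Final LEFT:  [alpha, delta, golf]
Final RIGHT: [alpha, charlie, foxtrot]
i=0: L=alpha R=alpha -> agree -> alpha
i=1: BASE=juliet L=delta R=charlie all differ -> CONFLICT
i=2: BASE=charlie L=golf R=foxtrot all differ -> CONFLICT
Index 0 -> alpha

Answer: alpha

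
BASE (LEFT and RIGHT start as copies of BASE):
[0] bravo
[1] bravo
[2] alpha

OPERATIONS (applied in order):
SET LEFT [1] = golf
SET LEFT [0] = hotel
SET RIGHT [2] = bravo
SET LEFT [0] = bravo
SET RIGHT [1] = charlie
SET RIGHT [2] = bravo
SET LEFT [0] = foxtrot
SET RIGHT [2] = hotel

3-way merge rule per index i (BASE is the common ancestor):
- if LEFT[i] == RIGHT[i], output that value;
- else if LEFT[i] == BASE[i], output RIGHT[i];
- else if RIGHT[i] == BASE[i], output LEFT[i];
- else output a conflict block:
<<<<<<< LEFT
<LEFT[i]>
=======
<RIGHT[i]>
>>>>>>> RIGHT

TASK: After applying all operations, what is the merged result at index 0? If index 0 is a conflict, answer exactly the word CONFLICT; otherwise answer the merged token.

Final LEFT:  [foxtrot, golf, alpha]
Final RIGHT: [bravo, charlie, hotel]
i=0: L=foxtrot, R=bravo=BASE -> take LEFT -> foxtrot
i=1: BASE=bravo L=golf R=charlie all differ -> CONFLICT
i=2: L=alpha=BASE, R=hotel -> take RIGHT -> hotel
Index 0 -> foxtrot

Answer: foxtrot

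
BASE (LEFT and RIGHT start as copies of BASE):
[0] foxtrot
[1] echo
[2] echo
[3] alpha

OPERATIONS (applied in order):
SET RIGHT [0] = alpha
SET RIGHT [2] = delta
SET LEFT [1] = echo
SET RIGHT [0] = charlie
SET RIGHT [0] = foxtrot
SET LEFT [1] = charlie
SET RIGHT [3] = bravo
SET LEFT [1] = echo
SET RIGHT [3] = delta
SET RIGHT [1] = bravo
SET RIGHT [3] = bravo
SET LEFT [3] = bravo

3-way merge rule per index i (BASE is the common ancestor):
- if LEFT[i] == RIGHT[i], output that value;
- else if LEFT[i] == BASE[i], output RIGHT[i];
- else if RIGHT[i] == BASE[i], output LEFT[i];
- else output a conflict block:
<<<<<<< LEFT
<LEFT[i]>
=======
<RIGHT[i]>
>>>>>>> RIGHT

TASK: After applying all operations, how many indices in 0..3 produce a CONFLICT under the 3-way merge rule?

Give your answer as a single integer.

Answer: 0

Derivation:
Final LEFT:  [foxtrot, echo, echo, bravo]
Final RIGHT: [foxtrot, bravo, delta, bravo]
i=0: L=foxtrot R=foxtrot -> agree -> foxtrot
i=1: L=echo=BASE, R=bravo -> take RIGHT -> bravo
i=2: L=echo=BASE, R=delta -> take RIGHT -> delta
i=3: L=bravo R=bravo -> agree -> bravo
Conflict count: 0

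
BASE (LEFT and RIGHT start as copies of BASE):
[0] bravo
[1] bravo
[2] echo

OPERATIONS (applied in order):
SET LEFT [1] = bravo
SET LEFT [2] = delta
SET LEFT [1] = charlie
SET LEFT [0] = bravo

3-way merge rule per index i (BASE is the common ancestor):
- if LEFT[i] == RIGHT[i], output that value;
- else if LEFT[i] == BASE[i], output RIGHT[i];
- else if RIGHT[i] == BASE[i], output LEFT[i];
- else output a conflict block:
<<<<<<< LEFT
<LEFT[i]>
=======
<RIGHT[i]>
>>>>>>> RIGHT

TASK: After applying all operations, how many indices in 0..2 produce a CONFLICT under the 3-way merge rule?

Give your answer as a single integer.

Final LEFT:  [bravo, charlie, delta]
Final RIGHT: [bravo, bravo, echo]
i=0: L=bravo R=bravo -> agree -> bravo
i=1: L=charlie, R=bravo=BASE -> take LEFT -> charlie
i=2: L=delta, R=echo=BASE -> take LEFT -> delta
Conflict count: 0

Answer: 0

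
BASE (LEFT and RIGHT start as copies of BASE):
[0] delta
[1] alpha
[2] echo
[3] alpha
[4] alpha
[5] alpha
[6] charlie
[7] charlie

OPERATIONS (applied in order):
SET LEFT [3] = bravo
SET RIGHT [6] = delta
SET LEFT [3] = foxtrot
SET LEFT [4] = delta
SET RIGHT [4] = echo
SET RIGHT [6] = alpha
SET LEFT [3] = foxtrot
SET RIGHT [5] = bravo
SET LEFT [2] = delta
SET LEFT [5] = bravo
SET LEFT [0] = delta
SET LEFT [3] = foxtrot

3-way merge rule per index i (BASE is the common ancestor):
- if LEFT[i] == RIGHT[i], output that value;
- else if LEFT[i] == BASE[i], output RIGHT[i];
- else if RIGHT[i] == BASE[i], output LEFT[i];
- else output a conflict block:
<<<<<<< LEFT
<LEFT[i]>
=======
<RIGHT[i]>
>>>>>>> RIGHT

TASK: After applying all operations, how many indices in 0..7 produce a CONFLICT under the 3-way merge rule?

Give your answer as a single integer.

Answer: 1

Derivation:
Final LEFT:  [delta, alpha, delta, foxtrot, delta, bravo, charlie, charlie]
Final RIGHT: [delta, alpha, echo, alpha, echo, bravo, alpha, charlie]
i=0: L=delta R=delta -> agree -> delta
i=1: L=alpha R=alpha -> agree -> alpha
i=2: L=delta, R=echo=BASE -> take LEFT -> delta
i=3: L=foxtrot, R=alpha=BASE -> take LEFT -> foxtrot
i=4: BASE=alpha L=delta R=echo all differ -> CONFLICT
i=5: L=bravo R=bravo -> agree -> bravo
i=6: L=charlie=BASE, R=alpha -> take RIGHT -> alpha
i=7: L=charlie R=charlie -> agree -> charlie
Conflict count: 1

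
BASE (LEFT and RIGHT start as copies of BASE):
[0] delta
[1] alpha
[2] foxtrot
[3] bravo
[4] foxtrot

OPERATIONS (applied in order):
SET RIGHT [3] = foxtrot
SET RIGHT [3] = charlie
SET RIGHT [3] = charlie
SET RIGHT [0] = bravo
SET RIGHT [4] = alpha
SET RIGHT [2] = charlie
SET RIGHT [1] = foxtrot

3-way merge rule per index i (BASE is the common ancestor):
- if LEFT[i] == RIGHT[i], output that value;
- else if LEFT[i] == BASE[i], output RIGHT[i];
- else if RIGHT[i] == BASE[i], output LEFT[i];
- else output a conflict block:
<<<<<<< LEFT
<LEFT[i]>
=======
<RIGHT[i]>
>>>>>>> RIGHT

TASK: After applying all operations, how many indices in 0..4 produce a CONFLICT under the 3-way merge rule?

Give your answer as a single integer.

Answer: 0

Derivation:
Final LEFT:  [delta, alpha, foxtrot, bravo, foxtrot]
Final RIGHT: [bravo, foxtrot, charlie, charlie, alpha]
i=0: L=delta=BASE, R=bravo -> take RIGHT -> bravo
i=1: L=alpha=BASE, R=foxtrot -> take RIGHT -> foxtrot
i=2: L=foxtrot=BASE, R=charlie -> take RIGHT -> charlie
i=3: L=bravo=BASE, R=charlie -> take RIGHT -> charlie
i=4: L=foxtrot=BASE, R=alpha -> take RIGHT -> alpha
Conflict count: 0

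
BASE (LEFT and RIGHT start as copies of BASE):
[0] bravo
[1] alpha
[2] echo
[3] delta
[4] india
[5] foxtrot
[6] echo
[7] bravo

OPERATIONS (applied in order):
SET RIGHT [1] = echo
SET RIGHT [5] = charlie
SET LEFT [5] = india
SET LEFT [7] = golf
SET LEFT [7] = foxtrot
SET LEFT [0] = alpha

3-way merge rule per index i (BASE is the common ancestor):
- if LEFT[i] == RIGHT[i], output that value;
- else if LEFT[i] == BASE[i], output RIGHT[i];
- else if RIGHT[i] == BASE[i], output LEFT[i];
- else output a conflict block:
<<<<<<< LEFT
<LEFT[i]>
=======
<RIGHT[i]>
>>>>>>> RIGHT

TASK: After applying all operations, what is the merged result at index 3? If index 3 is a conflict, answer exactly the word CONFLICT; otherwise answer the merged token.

Answer: delta

Derivation:
Final LEFT:  [alpha, alpha, echo, delta, india, india, echo, foxtrot]
Final RIGHT: [bravo, echo, echo, delta, india, charlie, echo, bravo]
i=0: L=alpha, R=bravo=BASE -> take LEFT -> alpha
i=1: L=alpha=BASE, R=echo -> take RIGHT -> echo
i=2: L=echo R=echo -> agree -> echo
i=3: L=delta R=delta -> agree -> delta
i=4: L=india R=india -> agree -> india
i=5: BASE=foxtrot L=india R=charlie all differ -> CONFLICT
i=6: L=echo R=echo -> agree -> echo
i=7: L=foxtrot, R=bravo=BASE -> take LEFT -> foxtrot
Index 3 -> delta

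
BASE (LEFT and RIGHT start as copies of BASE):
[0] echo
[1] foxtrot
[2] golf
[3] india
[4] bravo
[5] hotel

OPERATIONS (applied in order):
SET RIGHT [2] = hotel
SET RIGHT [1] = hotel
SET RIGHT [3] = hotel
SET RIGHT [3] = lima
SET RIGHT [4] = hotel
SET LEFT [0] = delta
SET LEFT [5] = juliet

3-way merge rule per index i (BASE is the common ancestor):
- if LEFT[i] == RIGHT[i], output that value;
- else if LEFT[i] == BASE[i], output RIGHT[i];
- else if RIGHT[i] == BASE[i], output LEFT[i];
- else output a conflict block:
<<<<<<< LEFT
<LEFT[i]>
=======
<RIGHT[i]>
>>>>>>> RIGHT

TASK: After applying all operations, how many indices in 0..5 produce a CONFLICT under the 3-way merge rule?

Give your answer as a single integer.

Answer: 0

Derivation:
Final LEFT:  [delta, foxtrot, golf, india, bravo, juliet]
Final RIGHT: [echo, hotel, hotel, lima, hotel, hotel]
i=0: L=delta, R=echo=BASE -> take LEFT -> delta
i=1: L=foxtrot=BASE, R=hotel -> take RIGHT -> hotel
i=2: L=golf=BASE, R=hotel -> take RIGHT -> hotel
i=3: L=india=BASE, R=lima -> take RIGHT -> lima
i=4: L=bravo=BASE, R=hotel -> take RIGHT -> hotel
i=5: L=juliet, R=hotel=BASE -> take LEFT -> juliet
Conflict count: 0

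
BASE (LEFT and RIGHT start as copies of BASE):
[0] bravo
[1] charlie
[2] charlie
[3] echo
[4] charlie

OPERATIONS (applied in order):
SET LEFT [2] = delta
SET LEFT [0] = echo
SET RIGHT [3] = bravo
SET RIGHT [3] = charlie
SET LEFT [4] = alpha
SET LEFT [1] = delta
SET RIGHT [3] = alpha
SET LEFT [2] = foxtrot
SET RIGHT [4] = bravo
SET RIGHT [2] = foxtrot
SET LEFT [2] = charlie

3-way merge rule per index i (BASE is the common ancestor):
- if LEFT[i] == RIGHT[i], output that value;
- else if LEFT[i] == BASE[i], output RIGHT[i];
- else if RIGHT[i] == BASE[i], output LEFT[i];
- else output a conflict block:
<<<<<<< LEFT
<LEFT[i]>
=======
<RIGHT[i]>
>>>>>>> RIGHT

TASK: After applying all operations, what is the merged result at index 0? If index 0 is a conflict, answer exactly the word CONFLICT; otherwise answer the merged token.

Answer: echo

Derivation:
Final LEFT:  [echo, delta, charlie, echo, alpha]
Final RIGHT: [bravo, charlie, foxtrot, alpha, bravo]
i=0: L=echo, R=bravo=BASE -> take LEFT -> echo
i=1: L=delta, R=charlie=BASE -> take LEFT -> delta
i=2: L=charlie=BASE, R=foxtrot -> take RIGHT -> foxtrot
i=3: L=echo=BASE, R=alpha -> take RIGHT -> alpha
i=4: BASE=charlie L=alpha R=bravo all differ -> CONFLICT
Index 0 -> echo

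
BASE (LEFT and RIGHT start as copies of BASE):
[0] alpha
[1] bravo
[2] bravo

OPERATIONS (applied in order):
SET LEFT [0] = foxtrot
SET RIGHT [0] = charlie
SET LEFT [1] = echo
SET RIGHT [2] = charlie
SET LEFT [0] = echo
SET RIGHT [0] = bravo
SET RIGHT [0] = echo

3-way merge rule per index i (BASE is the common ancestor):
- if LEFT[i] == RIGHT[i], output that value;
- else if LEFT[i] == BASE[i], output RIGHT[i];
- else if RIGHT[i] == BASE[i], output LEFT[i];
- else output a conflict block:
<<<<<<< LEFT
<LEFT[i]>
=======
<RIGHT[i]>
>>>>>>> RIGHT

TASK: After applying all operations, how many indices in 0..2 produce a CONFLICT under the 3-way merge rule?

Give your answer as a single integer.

Final LEFT:  [echo, echo, bravo]
Final RIGHT: [echo, bravo, charlie]
i=0: L=echo R=echo -> agree -> echo
i=1: L=echo, R=bravo=BASE -> take LEFT -> echo
i=2: L=bravo=BASE, R=charlie -> take RIGHT -> charlie
Conflict count: 0

Answer: 0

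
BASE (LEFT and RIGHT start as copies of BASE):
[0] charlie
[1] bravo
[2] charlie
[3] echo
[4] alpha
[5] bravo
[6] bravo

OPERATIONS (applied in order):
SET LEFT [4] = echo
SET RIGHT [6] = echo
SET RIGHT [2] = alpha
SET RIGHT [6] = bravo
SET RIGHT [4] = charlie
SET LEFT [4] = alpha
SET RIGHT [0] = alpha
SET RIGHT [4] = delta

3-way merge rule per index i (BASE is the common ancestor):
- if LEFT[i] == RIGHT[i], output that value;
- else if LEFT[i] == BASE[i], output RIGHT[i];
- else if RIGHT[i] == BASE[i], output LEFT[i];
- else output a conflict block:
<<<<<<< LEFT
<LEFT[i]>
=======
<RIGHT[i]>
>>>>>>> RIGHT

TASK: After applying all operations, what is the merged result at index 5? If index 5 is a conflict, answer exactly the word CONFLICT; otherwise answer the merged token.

Final LEFT:  [charlie, bravo, charlie, echo, alpha, bravo, bravo]
Final RIGHT: [alpha, bravo, alpha, echo, delta, bravo, bravo]
i=0: L=charlie=BASE, R=alpha -> take RIGHT -> alpha
i=1: L=bravo R=bravo -> agree -> bravo
i=2: L=charlie=BASE, R=alpha -> take RIGHT -> alpha
i=3: L=echo R=echo -> agree -> echo
i=4: L=alpha=BASE, R=delta -> take RIGHT -> delta
i=5: L=bravo R=bravo -> agree -> bravo
i=6: L=bravo R=bravo -> agree -> bravo
Index 5 -> bravo

Answer: bravo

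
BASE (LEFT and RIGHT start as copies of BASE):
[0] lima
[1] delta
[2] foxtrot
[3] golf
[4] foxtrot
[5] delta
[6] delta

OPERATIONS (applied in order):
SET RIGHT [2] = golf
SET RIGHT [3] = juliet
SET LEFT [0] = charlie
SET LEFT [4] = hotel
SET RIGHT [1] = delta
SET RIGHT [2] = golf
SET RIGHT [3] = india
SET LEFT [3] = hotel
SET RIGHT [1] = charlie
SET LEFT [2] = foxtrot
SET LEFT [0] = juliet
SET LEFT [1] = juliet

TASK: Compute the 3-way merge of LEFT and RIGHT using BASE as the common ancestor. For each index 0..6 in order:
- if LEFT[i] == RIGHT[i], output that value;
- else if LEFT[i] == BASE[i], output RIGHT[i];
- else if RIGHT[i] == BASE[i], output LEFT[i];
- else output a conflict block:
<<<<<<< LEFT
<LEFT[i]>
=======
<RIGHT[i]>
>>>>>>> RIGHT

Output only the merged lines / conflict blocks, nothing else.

Final LEFT:  [juliet, juliet, foxtrot, hotel, hotel, delta, delta]
Final RIGHT: [lima, charlie, golf, india, foxtrot, delta, delta]
i=0: L=juliet, R=lima=BASE -> take LEFT -> juliet
i=1: BASE=delta L=juliet R=charlie all differ -> CONFLICT
i=2: L=foxtrot=BASE, R=golf -> take RIGHT -> golf
i=3: BASE=golf L=hotel R=india all differ -> CONFLICT
i=4: L=hotel, R=foxtrot=BASE -> take LEFT -> hotel
i=5: L=delta R=delta -> agree -> delta
i=6: L=delta R=delta -> agree -> delta

Answer: juliet
<<<<<<< LEFT
juliet
=======
charlie
>>>>>>> RIGHT
golf
<<<<<<< LEFT
hotel
=======
india
>>>>>>> RIGHT
hotel
delta
delta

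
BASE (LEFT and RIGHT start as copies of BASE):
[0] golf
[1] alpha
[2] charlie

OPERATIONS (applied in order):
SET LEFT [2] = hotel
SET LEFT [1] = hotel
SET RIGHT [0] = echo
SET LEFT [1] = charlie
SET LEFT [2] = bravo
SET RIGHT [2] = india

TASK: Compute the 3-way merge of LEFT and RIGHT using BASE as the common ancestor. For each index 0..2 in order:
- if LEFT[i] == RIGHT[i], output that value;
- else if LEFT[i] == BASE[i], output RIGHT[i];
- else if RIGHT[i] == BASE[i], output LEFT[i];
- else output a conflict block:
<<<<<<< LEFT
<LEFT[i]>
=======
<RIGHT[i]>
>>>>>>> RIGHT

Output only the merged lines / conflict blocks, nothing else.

Final LEFT:  [golf, charlie, bravo]
Final RIGHT: [echo, alpha, india]
i=0: L=golf=BASE, R=echo -> take RIGHT -> echo
i=1: L=charlie, R=alpha=BASE -> take LEFT -> charlie
i=2: BASE=charlie L=bravo R=india all differ -> CONFLICT

Answer: echo
charlie
<<<<<<< LEFT
bravo
=======
india
>>>>>>> RIGHT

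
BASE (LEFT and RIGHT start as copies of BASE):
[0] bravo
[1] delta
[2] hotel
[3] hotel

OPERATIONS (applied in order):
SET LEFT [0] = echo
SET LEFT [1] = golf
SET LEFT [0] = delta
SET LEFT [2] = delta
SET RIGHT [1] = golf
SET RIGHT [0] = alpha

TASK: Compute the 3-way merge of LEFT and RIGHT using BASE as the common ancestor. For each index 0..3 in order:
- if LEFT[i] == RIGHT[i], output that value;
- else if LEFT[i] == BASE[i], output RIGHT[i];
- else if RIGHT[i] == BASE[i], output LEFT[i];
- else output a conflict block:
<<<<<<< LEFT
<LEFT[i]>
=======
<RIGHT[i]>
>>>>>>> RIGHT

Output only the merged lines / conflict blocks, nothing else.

Answer: <<<<<<< LEFT
delta
=======
alpha
>>>>>>> RIGHT
golf
delta
hotel

Derivation:
Final LEFT:  [delta, golf, delta, hotel]
Final RIGHT: [alpha, golf, hotel, hotel]
i=0: BASE=bravo L=delta R=alpha all differ -> CONFLICT
i=1: L=golf R=golf -> agree -> golf
i=2: L=delta, R=hotel=BASE -> take LEFT -> delta
i=3: L=hotel R=hotel -> agree -> hotel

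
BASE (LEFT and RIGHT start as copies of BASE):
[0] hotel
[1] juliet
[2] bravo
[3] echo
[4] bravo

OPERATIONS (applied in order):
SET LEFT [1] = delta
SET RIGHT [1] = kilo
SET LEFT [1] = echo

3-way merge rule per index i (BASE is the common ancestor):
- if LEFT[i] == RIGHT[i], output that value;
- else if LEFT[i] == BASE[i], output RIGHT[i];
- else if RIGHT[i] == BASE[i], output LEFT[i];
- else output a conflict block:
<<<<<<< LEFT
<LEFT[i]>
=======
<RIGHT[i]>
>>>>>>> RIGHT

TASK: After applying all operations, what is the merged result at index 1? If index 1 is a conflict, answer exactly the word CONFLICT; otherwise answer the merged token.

Answer: CONFLICT

Derivation:
Final LEFT:  [hotel, echo, bravo, echo, bravo]
Final RIGHT: [hotel, kilo, bravo, echo, bravo]
i=0: L=hotel R=hotel -> agree -> hotel
i=1: BASE=juliet L=echo R=kilo all differ -> CONFLICT
i=2: L=bravo R=bravo -> agree -> bravo
i=3: L=echo R=echo -> agree -> echo
i=4: L=bravo R=bravo -> agree -> bravo
Index 1 -> CONFLICT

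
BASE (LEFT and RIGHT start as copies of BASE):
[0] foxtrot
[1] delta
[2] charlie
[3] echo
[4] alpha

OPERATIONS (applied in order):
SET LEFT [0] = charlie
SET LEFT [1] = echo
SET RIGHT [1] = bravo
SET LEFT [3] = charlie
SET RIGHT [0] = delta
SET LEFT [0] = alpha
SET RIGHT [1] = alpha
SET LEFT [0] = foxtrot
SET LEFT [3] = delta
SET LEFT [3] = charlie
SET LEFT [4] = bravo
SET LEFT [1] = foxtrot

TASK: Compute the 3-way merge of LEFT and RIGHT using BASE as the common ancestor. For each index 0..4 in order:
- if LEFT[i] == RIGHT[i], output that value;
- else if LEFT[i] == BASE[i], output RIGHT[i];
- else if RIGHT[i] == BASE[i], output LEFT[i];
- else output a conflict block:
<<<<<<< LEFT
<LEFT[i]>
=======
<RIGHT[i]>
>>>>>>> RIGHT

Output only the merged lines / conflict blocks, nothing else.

Answer: delta
<<<<<<< LEFT
foxtrot
=======
alpha
>>>>>>> RIGHT
charlie
charlie
bravo

Derivation:
Final LEFT:  [foxtrot, foxtrot, charlie, charlie, bravo]
Final RIGHT: [delta, alpha, charlie, echo, alpha]
i=0: L=foxtrot=BASE, R=delta -> take RIGHT -> delta
i=1: BASE=delta L=foxtrot R=alpha all differ -> CONFLICT
i=2: L=charlie R=charlie -> agree -> charlie
i=3: L=charlie, R=echo=BASE -> take LEFT -> charlie
i=4: L=bravo, R=alpha=BASE -> take LEFT -> bravo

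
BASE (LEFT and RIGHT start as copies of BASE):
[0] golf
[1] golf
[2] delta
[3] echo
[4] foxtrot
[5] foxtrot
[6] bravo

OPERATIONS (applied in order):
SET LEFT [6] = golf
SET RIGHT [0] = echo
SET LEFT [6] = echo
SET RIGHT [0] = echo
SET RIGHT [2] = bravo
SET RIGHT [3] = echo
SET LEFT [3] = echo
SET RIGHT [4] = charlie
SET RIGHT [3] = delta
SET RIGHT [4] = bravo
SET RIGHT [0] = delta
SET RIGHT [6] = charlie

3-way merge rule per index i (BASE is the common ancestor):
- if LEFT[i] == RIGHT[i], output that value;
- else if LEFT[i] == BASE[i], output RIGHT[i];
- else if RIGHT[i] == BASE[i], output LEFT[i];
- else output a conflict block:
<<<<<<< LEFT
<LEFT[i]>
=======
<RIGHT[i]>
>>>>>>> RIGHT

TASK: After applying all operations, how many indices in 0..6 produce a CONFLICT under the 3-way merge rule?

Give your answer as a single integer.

Final LEFT:  [golf, golf, delta, echo, foxtrot, foxtrot, echo]
Final RIGHT: [delta, golf, bravo, delta, bravo, foxtrot, charlie]
i=0: L=golf=BASE, R=delta -> take RIGHT -> delta
i=1: L=golf R=golf -> agree -> golf
i=2: L=delta=BASE, R=bravo -> take RIGHT -> bravo
i=3: L=echo=BASE, R=delta -> take RIGHT -> delta
i=4: L=foxtrot=BASE, R=bravo -> take RIGHT -> bravo
i=5: L=foxtrot R=foxtrot -> agree -> foxtrot
i=6: BASE=bravo L=echo R=charlie all differ -> CONFLICT
Conflict count: 1

Answer: 1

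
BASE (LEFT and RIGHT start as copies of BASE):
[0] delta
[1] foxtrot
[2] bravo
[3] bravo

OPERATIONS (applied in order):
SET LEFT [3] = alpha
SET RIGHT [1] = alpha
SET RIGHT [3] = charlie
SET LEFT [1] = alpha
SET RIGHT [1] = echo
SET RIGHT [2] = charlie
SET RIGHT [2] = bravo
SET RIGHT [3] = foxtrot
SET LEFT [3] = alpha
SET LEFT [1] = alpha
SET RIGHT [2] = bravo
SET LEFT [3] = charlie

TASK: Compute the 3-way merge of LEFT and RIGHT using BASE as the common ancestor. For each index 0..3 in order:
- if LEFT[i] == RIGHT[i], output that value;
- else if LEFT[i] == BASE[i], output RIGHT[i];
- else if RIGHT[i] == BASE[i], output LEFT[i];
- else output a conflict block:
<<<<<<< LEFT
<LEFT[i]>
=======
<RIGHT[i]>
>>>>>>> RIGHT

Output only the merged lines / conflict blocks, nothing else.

Answer: delta
<<<<<<< LEFT
alpha
=======
echo
>>>>>>> RIGHT
bravo
<<<<<<< LEFT
charlie
=======
foxtrot
>>>>>>> RIGHT

Derivation:
Final LEFT:  [delta, alpha, bravo, charlie]
Final RIGHT: [delta, echo, bravo, foxtrot]
i=0: L=delta R=delta -> agree -> delta
i=1: BASE=foxtrot L=alpha R=echo all differ -> CONFLICT
i=2: L=bravo R=bravo -> agree -> bravo
i=3: BASE=bravo L=charlie R=foxtrot all differ -> CONFLICT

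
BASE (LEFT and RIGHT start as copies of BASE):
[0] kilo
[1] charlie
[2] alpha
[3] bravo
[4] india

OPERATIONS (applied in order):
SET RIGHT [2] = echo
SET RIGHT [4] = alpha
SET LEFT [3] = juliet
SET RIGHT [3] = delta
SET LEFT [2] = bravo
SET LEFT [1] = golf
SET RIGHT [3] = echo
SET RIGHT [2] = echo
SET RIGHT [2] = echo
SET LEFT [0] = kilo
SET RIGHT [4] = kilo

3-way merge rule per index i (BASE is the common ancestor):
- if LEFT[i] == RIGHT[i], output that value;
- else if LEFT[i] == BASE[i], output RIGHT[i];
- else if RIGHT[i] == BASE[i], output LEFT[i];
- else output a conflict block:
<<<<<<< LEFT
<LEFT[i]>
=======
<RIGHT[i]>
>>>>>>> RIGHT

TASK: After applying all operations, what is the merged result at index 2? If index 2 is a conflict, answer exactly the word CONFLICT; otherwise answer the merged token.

Answer: CONFLICT

Derivation:
Final LEFT:  [kilo, golf, bravo, juliet, india]
Final RIGHT: [kilo, charlie, echo, echo, kilo]
i=0: L=kilo R=kilo -> agree -> kilo
i=1: L=golf, R=charlie=BASE -> take LEFT -> golf
i=2: BASE=alpha L=bravo R=echo all differ -> CONFLICT
i=3: BASE=bravo L=juliet R=echo all differ -> CONFLICT
i=4: L=india=BASE, R=kilo -> take RIGHT -> kilo
Index 2 -> CONFLICT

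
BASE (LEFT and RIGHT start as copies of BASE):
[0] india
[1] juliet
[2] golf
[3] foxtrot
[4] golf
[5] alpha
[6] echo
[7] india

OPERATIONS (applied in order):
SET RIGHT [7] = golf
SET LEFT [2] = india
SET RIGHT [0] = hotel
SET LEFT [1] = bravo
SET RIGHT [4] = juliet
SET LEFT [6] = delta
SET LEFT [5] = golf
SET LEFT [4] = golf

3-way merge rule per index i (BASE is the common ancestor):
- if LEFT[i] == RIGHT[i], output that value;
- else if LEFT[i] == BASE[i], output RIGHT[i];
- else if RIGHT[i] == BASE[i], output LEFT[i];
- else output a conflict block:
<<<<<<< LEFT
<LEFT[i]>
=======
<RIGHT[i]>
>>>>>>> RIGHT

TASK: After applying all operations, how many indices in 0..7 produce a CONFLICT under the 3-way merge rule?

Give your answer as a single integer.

Final LEFT:  [india, bravo, india, foxtrot, golf, golf, delta, india]
Final RIGHT: [hotel, juliet, golf, foxtrot, juliet, alpha, echo, golf]
i=0: L=india=BASE, R=hotel -> take RIGHT -> hotel
i=1: L=bravo, R=juliet=BASE -> take LEFT -> bravo
i=2: L=india, R=golf=BASE -> take LEFT -> india
i=3: L=foxtrot R=foxtrot -> agree -> foxtrot
i=4: L=golf=BASE, R=juliet -> take RIGHT -> juliet
i=5: L=golf, R=alpha=BASE -> take LEFT -> golf
i=6: L=delta, R=echo=BASE -> take LEFT -> delta
i=7: L=india=BASE, R=golf -> take RIGHT -> golf
Conflict count: 0

Answer: 0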